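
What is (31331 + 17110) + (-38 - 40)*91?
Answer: 41343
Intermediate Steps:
(31331 + 17110) + (-38 - 40)*91 = 48441 - 78*91 = 48441 - 7098 = 41343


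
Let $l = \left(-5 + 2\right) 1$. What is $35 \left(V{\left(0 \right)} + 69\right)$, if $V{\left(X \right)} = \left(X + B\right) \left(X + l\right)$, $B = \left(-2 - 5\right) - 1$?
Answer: $3255$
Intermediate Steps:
$B = -8$ ($B = -7 - 1 = -8$)
$l = -3$ ($l = \left(-3\right) 1 = -3$)
$V{\left(X \right)} = \left(-8 + X\right) \left(-3 + X\right)$ ($V{\left(X \right)} = \left(X - 8\right) \left(X - 3\right) = \left(-8 + X\right) \left(-3 + X\right)$)
$35 \left(V{\left(0 \right)} + 69\right) = 35 \left(\left(24 + 0^{2} - 0\right) + 69\right) = 35 \left(\left(24 + 0 + 0\right) + 69\right) = 35 \left(24 + 69\right) = 35 \cdot 93 = 3255$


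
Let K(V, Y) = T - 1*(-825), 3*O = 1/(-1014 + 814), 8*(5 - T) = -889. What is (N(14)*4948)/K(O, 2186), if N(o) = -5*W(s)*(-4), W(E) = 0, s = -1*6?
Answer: 0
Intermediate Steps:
s = -6
T = 929/8 (T = 5 - ⅛*(-889) = 5 + 889/8 = 929/8 ≈ 116.13)
N(o) = 0 (N(o) = -5*0*(-4) = 0*(-4) = 0)
O = -1/600 (O = 1/(3*(-1014 + 814)) = (⅓)/(-200) = (⅓)*(-1/200) = -1/600 ≈ -0.0016667)
K(V, Y) = 7529/8 (K(V, Y) = 929/8 - 1*(-825) = 929/8 + 825 = 7529/8)
(N(14)*4948)/K(O, 2186) = (0*4948)/(7529/8) = 0*(8/7529) = 0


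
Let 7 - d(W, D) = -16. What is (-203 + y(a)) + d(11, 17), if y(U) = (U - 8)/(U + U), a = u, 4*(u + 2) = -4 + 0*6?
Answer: -1069/6 ≈ -178.17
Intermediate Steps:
d(W, D) = 23 (d(W, D) = 7 - 1*(-16) = 7 + 16 = 23)
u = -3 (u = -2 + (-4 + 0*6)/4 = -2 + (-4 + 0)/4 = -2 + (¼)*(-4) = -2 - 1 = -3)
a = -3
y(U) = (-8 + U)/(2*U) (y(U) = (-8 + U)/((2*U)) = (-8 + U)*(1/(2*U)) = (-8 + U)/(2*U))
(-203 + y(a)) + d(11, 17) = (-203 + (½)*(-8 - 3)/(-3)) + 23 = (-203 + (½)*(-⅓)*(-11)) + 23 = (-203 + 11/6) + 23 = -1207/6 + 23 = -1069/6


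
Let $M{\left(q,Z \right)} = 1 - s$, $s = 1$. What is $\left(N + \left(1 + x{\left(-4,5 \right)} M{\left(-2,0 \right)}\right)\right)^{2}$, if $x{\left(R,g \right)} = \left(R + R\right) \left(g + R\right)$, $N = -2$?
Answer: $1$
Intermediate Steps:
$x{\left(R,g \right)} = 2 R \left(R + g\right)$
$M{\left(q,Z \right)} = 0$ ($M{\left(q,Z \right)} = 1 - 1 = 0$)
$\left(N + \left(1 + x{\left(-4,5 \right)} M{\left(-2,0 \right)}\right)\right)^{2} = \left(-2 + \left(1 + 2 \left(-4\right) \left(-4 + 5\right) 0\right)\right)^{2} = \left(-2 + \left(1 + 2 \left(-4\right) 1 \cdot 0\right)\right)^{2} = \left(-2 + \left(1 - 0\right)\right)^{2} = \left(-2 + \left(1 + 0\right)\right)^{2} = \left(-2 + 1\right)^{2} = \left(-1\right)^{2} = 1$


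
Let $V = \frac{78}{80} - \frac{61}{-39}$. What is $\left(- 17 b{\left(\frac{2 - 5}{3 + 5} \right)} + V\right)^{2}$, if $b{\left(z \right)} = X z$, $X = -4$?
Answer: $\frac{1283000761}{2433600} \approx 527.2$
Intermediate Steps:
$V = \frac{3961}{1560}$ ($V = 78 \cdot \frac{1}{80} - - \frac{61}{39} = \frac{39}{40} + \frac{61}{39} = \frac{3961}{1560} \approx 2.5391$)
$b{\left(z \right)} = - 4 z$
$\left(- 17 b{\left(\frac{2 - 5}{3 + 5} \right)} + V\right)^{2} = \left(- 17 \left(- 4 \frac{2 - 5}{3 + 5}\right) + \frac{3961}{1560}\right)^{2} = \left(- 17 \left(- 4 \left(- \frac{3}{8}\right)\right) + \frac{3961}{1560}\right)^{2} = \left(- 17 \left(- 4 \left(\left(-3\right) \frac{1}{8}\right)\right) + \frac{3961}{1560}\right)^{2} = \left(- 17 \left(\left(-4\right) \left(- \frac{3}{8}\right)\right) + \frac{3961}{1560}\right)^{2} = \left(\left(-17\right) \frac{3}{2} + \frac{3961}{1560}\right)^{2} = \left(- \frac{51}{2} + \frac{3961}{1560}\right)^{2} = \left(- \frac{35819}{1560}\right)^{2} = \frac{1283000761}{2433600}$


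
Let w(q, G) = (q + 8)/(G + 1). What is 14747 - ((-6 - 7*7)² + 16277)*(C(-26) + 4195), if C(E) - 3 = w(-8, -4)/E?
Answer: -81015049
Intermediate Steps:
w(q, G) = (8 + q)/(1 + G)
C(E) = 3 (C(E) = 3 + ((8 - 8)/(1 - 4))/E = 3 + (0/(-3))/E = 3 + (-⅓*0)/E = 3 + 0/E = 3 + 0 = 3)
14747 - ((-6 - 7*7)² + 16277)*(C(-26) + 4195) = 14747 - ((-6 - 7*7)² + 16277)*(3 + 4195) = 14747 - ((-6 - 49)² + 16277)*4198 = 14747 - ((-55)² + 16277)*4198 = 14747 - (3025 + 16277)*4198 = 14747 - 19302*4198 = 14747 - 1*81029796 = 14747 - 81029796 = -81015049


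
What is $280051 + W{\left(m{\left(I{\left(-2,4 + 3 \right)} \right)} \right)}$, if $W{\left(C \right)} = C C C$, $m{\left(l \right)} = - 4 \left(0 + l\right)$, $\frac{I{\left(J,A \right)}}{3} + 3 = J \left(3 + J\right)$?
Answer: $496051$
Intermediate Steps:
$I{\left(J,A \right)} = -9 + 3 J \left(3 + J\right)$
$m{\left(l \right)} = - 4 l$
$W{\left(C \right)} = C^{3}$ ($W{\left(C \right)} = C^{2} C = C^{3}$)
$280051 + W{\left(m{\left(I{\left(-2,4 + 3 \right)} \right)} \right)} = 280051 + \left(- 4 \left(-9 + 3 \left(-2\right)^{2} + 9 \left(-2\right)\right)\right)^{3} = 280051 + \left(- 4 \left(-9 + 3 \cdot 4 - 18\right)\right)^{3} = 280051 + \left(- 4 \left(-9 + 12 - 18\right)\right)^{3} = 280051 + \left(\left(-4\right) \left(-15\right)\right)^{3} = 280051 + 60^{3} = 280051 + 216000 = 496051$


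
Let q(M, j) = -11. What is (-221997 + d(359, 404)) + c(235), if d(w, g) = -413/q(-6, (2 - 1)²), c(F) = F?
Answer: -2438969/11 ≈ -2.2172e+5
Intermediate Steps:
d(w, g) = 413/11 (d(w, g) = -413/(-11) = -413*(-1/11) = 413/11)
(-221997 + d(359, 404)) + c(235) = (-221997 + 413/11) + 235 = -2441554/11 + 235 = -2438969/11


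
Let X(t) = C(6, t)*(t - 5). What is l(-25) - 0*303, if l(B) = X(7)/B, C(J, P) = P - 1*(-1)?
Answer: -16/25 ≈ -0.64000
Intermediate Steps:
C(J, P) = 1 + P (C(J, P) = P + 1 = 1 + P)
X(t) = (1 + t)*(-5 + t) (X(t) = (1 + t)*(t - 5) = (1 + t)*(-5 + t))
l(B) = 16/B (l(B) = ((1 + 7)*(-5 + 7))/B = (8*2)/B = 16/B)
l(-25) - 0*303 = 16/(-25) - 0*303 = 16*(-1/25) - 1*0 = -16/25 + 0 = -16/25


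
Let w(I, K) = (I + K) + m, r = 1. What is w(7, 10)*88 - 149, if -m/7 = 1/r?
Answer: 731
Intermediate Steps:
m = -7 (m = -7/1 = -7*1 = -7)
w(I, K) = -7 + I + K (w(I, K) = (I + K) - 7 = -7 + I + K)
w(7, 10)*88 - 149 = (-7 + 7 + 10)*88 - 149 = 10*88 - 149 = 880 - 149 = 731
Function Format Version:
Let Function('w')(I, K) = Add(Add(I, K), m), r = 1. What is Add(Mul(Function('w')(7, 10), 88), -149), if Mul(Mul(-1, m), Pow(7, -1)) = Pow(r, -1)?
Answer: 731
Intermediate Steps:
m = -7 (m = Mul(-7, Pow(1, -1)) = Mul(-7, 1) = -7)
Function('w')(I, K) = Add(-7, I, K) (Function('w')(I, K) = Add(Add(I, K), -7) = Add(-7, I, K))
Add(Mul(Function('w')(7, 10), 88), -149) = Add(Mul(Add(-7, 7, 10), 88), -149) = Add(Mul(10, 88), -149) = Add(880, -149) = 731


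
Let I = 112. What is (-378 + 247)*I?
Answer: -14672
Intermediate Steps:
(-378 + 247)*I = (-378 + 247)*112 = -131*112 = -14672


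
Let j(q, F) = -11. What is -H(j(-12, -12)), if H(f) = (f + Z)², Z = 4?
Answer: -49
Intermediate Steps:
H(f) = (4 + f)² (H(f) = (f + 4)² = (4 + f)²)
-H(j(-12, -12)) = -(4 - 11)² = -1*(-7)² = -1*49 = -49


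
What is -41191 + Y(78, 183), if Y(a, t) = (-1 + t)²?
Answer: -8067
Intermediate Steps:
-41191 + Y(78, 183) = -41191 + (-1 + 183)² = -41191 + 182² = -41191 + 33124 = -8067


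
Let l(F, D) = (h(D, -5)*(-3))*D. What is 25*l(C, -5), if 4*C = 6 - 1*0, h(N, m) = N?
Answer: -1875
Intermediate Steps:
C = 3/2 (C = (6 - 1*0)/4 = (6 + 0)/4 = (1/4)*6 = 3/2 ≈ 1.5000)
l(F, D) = -3*D**2 (l(F, D) = (D*(-3))*D = (-3*D)*D = -3*D**2)
25*l(C, -5) = 25*(-3*(-5)**2) = 25*(-3*25) = 25*(-75) = -1875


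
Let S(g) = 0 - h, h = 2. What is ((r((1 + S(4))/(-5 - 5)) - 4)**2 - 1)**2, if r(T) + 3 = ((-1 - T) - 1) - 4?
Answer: 291077721/10000 ≈ 29108.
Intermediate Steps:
S(g) = -2 (S(g) = 0 - 1*2 = 0 - 2 = -2)
r(T) = -9 - T (r(T) = -3 + (((-1 - T) - 1) - 4) = -3 + ((-2 - T) - 4) = -3 + (-6 - T) = -9 - T)
((r((1 + S(4))/(-5 - 5)) - 4)**2 - 1)**2 = (((-9 - (1 - 2)/(-5 - 5)) - 4)**2 - 1)**2 = (((-9 - (-1)/(-10)) - 4)**2 - 1)**2 = (((-9 - (-1)*(-1)/10) - 4)**2 - 1)**2 = (((-9 - 1*1/10) - 4)**2 - 1)**2 = (((-9 - 1/10) - 4)**2 - 1)**2 = ((-91/10 - 4)**2 - 1)**2 = ((-131/10)**2 - 1)**2 = (17161/100 - 1)**2 = (17061/100)**2 = 291077721/10000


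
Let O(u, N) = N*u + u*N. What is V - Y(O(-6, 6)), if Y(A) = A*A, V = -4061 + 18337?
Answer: 9092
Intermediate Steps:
O(u, N) = 2*N*u (O(u, N) = N*u + N*u = 2*N*u)
V = 14276
Y(A) = A**2
V - Y(O(-6, 6)) = 14276 - (2*6*(-6))**2 = 14276 - 1*(-72)**2 = 14276 - 1*5184 = 14276 - 5184 = 9092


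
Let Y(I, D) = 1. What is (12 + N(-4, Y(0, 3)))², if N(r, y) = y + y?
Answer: 196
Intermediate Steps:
N(r, y) = 2*y
(12 + N(-4, Y(0, 3)))² = (12 + 2*1)² = (12 + 2)² = 14² = 196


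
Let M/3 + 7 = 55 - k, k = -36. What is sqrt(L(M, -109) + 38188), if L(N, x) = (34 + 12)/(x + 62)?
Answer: sqrt(84355130)/47 ≈ 195.42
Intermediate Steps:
M = 252 (M = -21 + 3*(55 - 1*(-36)) = -21 + 3*(55 + 36) = -21 + 3*91 = -21 + 273 = 252)
L(N, x) = 46/(62 + x)
sqrt(L(M, -109) + 38188) = sqrt(46/(62 - 109) + 38188) = sqrt(46/(-47) + 38188) = sqrt(46*(-1/47) + 38188) = sqrt(-46/47 + 38188) = sqrt(1794790/47) = sqrt(84355130)/47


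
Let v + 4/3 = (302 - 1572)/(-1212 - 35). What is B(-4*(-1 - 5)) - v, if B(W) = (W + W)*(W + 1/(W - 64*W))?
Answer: 90524516/78561 ≈ 1152.3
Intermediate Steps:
v = -1178/3741 (v = -4/3 + (302 - 1572)/(-1212 - 35) = -4/3 - 1270/(-1247) = -4/3 - 1270*(-1/1247) = -4/3 + 1270/1247 = -1178/3741 ≈ -0.31489)
B(W) = 2*W*(W - 1/(63*W)) (B(W) = (2*W)*(W + 1/(-63*W)) = (2*W)*(W - 1/(63*W)) = 2*W*(W - 1/(63*W)))
B(-4*(-1 - 5)) - v = (-2/63 + 2*(-4*(-1 - 5))**2) - 1*(-1178/3741) = (-2/63 + 2*(-4*(-6))**2) + 1178/3741 = (-2/63 + 2*24**2) + 1178/3741 = (-2/63 + 2*576) + 1178/3741 = (-2/63 + 1152) + 1178/3741 = 72574/63 + 1178/3741 = 90524516/78561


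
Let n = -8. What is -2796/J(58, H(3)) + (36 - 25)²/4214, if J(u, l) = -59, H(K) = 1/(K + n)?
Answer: 11789483/248626 ≈ 47.419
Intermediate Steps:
H(K) = 1/(-8 + K) (H(K) = 1/(K - 8) = 1/(-8 + K))
-2796/J(58, H(3)) + (36 - 25)²/4214 = -2796/(-59) + (36 - 25)²/4214 = -2796*(-1/59) + 11²*(1/4214) = 2796/59 + 121*(1/4214) = 2796/59 + 121/4214 = 11789483/248626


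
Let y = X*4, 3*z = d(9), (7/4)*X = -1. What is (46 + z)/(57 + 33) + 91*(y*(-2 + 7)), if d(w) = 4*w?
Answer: -46771/45 ≈ -1039.4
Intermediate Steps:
X = -4/7 (X = (4/7)*(-1) = -4/7 ≈ -0.57143)
z = 12 (z = (4*9)/3 = (⅓)*36 = 12)
y = -16/7 (y = -4/7*4 = -16/7 ≈ -2.2857)
(46 + z)/(57 + 33) + 91*(y*(-2 + 7)) = (46 + 12)/(57 + 33) + 91*(-16*(-2 + 7)/7) = 58/90 + 91*(-16/7*5) = 58*(1/90) + 91*(-80/7) = 29/45 - 1040 = -46771/45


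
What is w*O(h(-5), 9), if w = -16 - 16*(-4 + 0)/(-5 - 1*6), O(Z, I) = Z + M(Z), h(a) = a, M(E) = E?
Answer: 2400/11 ≈ 218.18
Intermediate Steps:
O(Z, I) = 2*Z (O(Z, I) = Z + Z = 2*Z)
w = -240/11 (w = -16 - (-64)/(-5 - 6) = -16 - (-64)/(-11) = -16 - (-64)*(-1)/11 = -16 - 16*4/11 = -16 - 64/11 = -240/11 ≈ -21.818)
w*O(h(-5), 9) = -480*(-5)/11 = -240/11*(-10) = 2400/11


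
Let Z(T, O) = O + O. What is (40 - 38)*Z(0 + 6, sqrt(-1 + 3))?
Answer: 4*sqrt(2) ≈ 5.6569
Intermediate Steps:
Z(T, O) = 2*O
(40 - 38)*Z(0 + 6, sqrt(-1 + 3)) = (40 - 38)*(2*sqrt(-1 + 3)) = 2*(2*sqrt(2)) = 4*sqrt(2)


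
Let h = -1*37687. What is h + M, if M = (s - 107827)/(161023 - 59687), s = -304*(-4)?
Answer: -3819156443/101336 ≈ -37688.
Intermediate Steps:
s = 1216
M = -106611/101336 (M = (1216 - 107827)/(161023 - 59687) = -106611/101336 ≈ -1.0521)
h = -37687
h + M = -37687 - 106611/101336 = -3819156443/101336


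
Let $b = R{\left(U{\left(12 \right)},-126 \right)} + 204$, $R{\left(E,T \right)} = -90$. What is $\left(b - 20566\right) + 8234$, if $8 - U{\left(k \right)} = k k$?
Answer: $-12218$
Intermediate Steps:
$U{\left(k \right)} = 8 - k^{2}$ ($U{\left(k \right)} = 8 - k k = 8 - k^{2}$)
$b = 114$ ($b = -90 + 204 = 114$)
$\left(b - 20566\right) + 8234 = \left(114 - 20566\right) + 8234 = -20452 + 8234 = -12218$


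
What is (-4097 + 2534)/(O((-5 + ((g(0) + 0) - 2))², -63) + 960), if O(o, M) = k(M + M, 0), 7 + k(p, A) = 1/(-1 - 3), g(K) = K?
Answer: -6252/3811 ≈ -1.6405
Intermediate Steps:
k(p, A) = -29/4 (k(p, A) = -7 + 1/(-1 - 3) = -7 + 1/(-4) = -7 - ¼ = -29/4)
O(o, M) = -29/4
(-4097 + 2534)/(O((-5 + ((g(0) + 0) - 2))², -63) + 960) = (-4097 + 2534)/(-29/4 + 960) = -1563/3811/4 = -1563*4/3811 = -6252/3811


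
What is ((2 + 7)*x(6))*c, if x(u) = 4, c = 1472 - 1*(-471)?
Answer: 69948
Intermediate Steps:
c = 1943 (c = 1472 + 471 = 1943)
((2 + 7)*x(6))*c = ((2 + 7)*4)*1943 = (9*4)*1943 = 36*1943 = 69948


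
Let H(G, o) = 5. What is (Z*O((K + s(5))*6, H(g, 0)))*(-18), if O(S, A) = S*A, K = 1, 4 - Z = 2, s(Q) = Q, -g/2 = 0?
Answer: -6480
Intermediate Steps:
g = 0 (g = -2*0 = 0)
Z = 2 (Z = 4 - 1*2 = 4 - 2 = 2)
O(S, A) = A*S
(Z*O((K + s(5))*6, H(g, 0)))*(-18) = (2*(5*((1 + 5)*6)))*(-18) = (2*(5*(6*6)))*(-18) = (2*(5*36))*(-18) = (2*180)*(-18) = 360*(-18) = -6480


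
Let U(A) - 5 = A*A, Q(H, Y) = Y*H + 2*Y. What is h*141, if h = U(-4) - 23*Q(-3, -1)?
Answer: -282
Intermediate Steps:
Q(H, Y) = 2*Y + H*Y (Q(H, Y) = H*Y + 2*Y = 2*Y + H*Y)
U(A) = 5 + A² (U(A) = 5 + A*A = 5 + A²)
h = -2 (h = (5 + (-4)²) - (-23)*(2 - 3) = (5 + 16) - (-23)*(-1) = 21 - 23*1 = 21 - 23 = -2)
h*141 = -2*141 = -282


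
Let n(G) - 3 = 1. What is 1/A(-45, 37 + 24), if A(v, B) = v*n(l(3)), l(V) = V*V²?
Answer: -1/180 ≈ -0.0055556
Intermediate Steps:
l(V) = V³
n(G) = 4 (n(G) = 3 + 1 = 4)
A(v, B) = 4*v (A(v, B) = v*4 = 4*v)
1/A(-45, 37 + 24) = 1/(4*(-45)) = 1/(-180) = -1/180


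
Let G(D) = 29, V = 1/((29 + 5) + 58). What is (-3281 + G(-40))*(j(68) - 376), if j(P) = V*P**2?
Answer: 24363984/23 ≈ 1.0593e+6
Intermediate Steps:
V = 1/92 (V = 1/(34 + 58) = 1/92 ≈ 0.010870)
j(P) = P**2/92
(-3281 + G(-40))*(j(68) - 376) = (-3281 + 29)*((1/92)*68**2 - 376) = -3252*((1/92)*4624 - 376) = -3252*(1156/23 - 376) = -3252*(-7492/23) = 24363984/23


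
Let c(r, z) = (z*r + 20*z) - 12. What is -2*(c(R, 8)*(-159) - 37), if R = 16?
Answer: 87842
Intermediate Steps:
c(r, z) = -12 + 20*z + r*z (c(r, z) = (r*z + 20*z) - 12 = (20*z + r*z) - 12 = -12 + 20*z + r*z)
-2*(c(R, 8)*(-159) - 37) = -2*((-12 + 20*8 + 16*8)*(-159) - 37) = -2*((-12 + 160 + 128)*(-159) - 37) = -2*(276*(-159) - 37) = -2*(-43884 - 37) = -2*(-43921) = 87842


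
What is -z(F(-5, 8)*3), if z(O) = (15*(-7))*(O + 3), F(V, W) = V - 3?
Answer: -2205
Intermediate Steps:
F(V, W) = -3 + V
z(O) = -315 - 105*O (z(O) = -105*(3 + O) = -315 - 105*O)
-z(F(-5, 8)*3) = -(-315 - 105*(-3 - 5)*3) = -(-315 - (-840)*3) = -(-315 - 105*(-24)) = -(-315 + 2520) = -1*2205 = -2205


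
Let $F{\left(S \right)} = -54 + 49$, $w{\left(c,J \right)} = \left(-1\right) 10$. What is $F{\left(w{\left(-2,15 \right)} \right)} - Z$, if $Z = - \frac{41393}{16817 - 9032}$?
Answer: $\frac{2468}{7785} \approx 0.31702$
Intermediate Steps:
$w{\left(c,J \right)} = -10$
$F{\left(S \right)} = -5$
$Z = - \frac{41393}{7785} \approx -5.317$
$F{\left(w{\left(-2,15 \right)} \right)} - Z = -5 - - \frac{41393}{7785} = -5 + \frac{41393}{7785} = \frac{2468}{7785}$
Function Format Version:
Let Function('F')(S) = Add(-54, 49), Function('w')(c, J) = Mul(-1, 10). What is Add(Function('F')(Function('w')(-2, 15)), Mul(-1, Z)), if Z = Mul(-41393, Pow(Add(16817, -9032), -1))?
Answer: Rational(2468, 7785) ≈ 0.31702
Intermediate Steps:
Function('w')(c, J) = -10
Function('F')(S) = -5
Z = Rational(-41393, 7785) (Z = Mul(-41393, Pow(7785, -1)) = Mul(-41393, Rational(1, 7785)) = Rational(-41393, 7785) ≈ -5.3170)
Add(Function('F')(Function('w')(-2, 15)), Mul(-1, Z)) = Add(-5, Mul(-1, Rational(-41393, 7785))) = Add(-5, Rational(41393, 7785)) = Rational(2468, 7785)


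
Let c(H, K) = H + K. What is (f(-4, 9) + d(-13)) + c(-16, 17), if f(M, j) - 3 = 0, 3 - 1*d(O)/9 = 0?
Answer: 31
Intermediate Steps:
d(O) = 27 (d(O) = 27 - 9*0 = 27 + 0 = 27)
f(M, j) = 3 (f(M, j) = 3 + 0 = 3)
(f(-4, 9) + d(-13)) + c(-16, 17) = (3 + 27) + (-16 + 17) = 30 + 1 = 31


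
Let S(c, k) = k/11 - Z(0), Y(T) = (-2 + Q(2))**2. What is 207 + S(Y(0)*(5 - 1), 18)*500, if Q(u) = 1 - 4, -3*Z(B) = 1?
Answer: 39331/33 ≈ 1191.8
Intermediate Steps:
Z(B) = -1/3 (Z(B) = -1/3*1 = -1/3)
Q(u) = -3
Y(T) = 25 (Y(T) = (-2 - 3)**2 = (-5)**2 = 25)
S(c, k) = 1/3 + k/11 (S(c, k) = k/11 - 1*(-1/3) = k*(1/11) + 1/3 = k/11 + 1/3 = 1/3 + k/11)
207 + S(Y(0)*(5 - 1), 18)*500 = 207 + (1/3 + (1/11)*18)*500 = 207 + (1/3 + 18/11)*500 = 207 + (65/33)*500 = 207 + 32500/33 = 39331/33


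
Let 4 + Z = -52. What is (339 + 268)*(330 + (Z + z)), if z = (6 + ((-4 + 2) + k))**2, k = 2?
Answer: 188170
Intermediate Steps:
Z = -56 (Z = -4 - 52 = -56)
z = 36 (z = (6 + ((-4 + 2) + 2))**2 = (6 + (-2 + 2))**2 = (6 + 0)**2 = 6**2 = 36)
(339 + 268)*(330 + (Z + z)) = (339 + 268)*(330 + (-56 + 36)) = 607*(330 - 20) = 607*310 = 188170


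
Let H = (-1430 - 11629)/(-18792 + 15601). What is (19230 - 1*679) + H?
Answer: 59209300/3191 ≈ 18555.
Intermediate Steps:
H = 13059/3191 (H = -13059/(-3191) = -13059*(-1/3191) = 13059/3191 ≈ 4.0924)
(19230 - 1*679) + H = (19230 - 1*679) + 13059/3191 = (19230 - 679) + 13059/3191 = 18551 + 13059/3191 = 59209300/3191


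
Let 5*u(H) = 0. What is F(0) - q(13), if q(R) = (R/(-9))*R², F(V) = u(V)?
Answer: 2197/9 ≈ 244.11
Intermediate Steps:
u(H) = 0 (u(H) = (⅕)*0 = 0)
F(V) = 0
q(R) = -R³/9 (q(R) = (R*(-⅑))*R² = (-R/9)*R² = -R³/9)
F(0) - q(13) = 0 - (-1)*13³/9 = 0 - (-1)*2197/9 = 0 - 1*(-2197/9) = 0 + 2197/9 = 2197/9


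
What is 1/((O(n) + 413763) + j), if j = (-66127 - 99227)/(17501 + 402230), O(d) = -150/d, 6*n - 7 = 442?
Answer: 188459219/77976999829251 ≈ 2.4169e-6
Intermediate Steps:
n = 449/6 (n = 7/6 + (⅙)*442 = 7/6 + 221/3 = 449/6 ≈ 74.833)
j = -165354/419731 ≈ -0.39395
1/((O(n) + 413763) + j) = 1/((-150/449/6 + 413763) - 165354/419731) = 1/((-150*6/449 + 413763) - 165354/419731) = 1/((-900/449 + 413763) - 165354/419731) = 1/(185778687/449 - 165354/419731) = 1/(77976999829251/188459219) = 188459219/77976999829251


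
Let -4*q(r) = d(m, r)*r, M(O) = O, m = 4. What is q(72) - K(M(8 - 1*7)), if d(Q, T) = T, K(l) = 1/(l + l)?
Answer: -2593/2 ≈ -1296.5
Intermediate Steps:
K(l) = 1/(2*l)
q(r) = -r²/4 (q(r) = -r*r/4 = -r²/4)
q(72) - K(M(8 - 1*7)) = -¼*72² - 1/(2*(8 - 1*7)) = -¼*5184 - 1/(2*(8 - 7)) = -1296 - 1/(2*1) = -1296 - 1/2 = -1296 - 1*½ = -1296 - ½ = -2593/2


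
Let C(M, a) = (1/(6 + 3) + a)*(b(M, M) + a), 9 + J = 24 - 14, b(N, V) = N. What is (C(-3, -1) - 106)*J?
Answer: -922/9 ≈ -102.44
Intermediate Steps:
J = 1 (J = -9 + (24 - 14) = -9 + 10 = 1)
C(M, a) = (1/9 + a)*(M + a) (C(M, a) = (1/(6 + 3) + a)*(M + a) = (1/9 + a)*(M + a))
(C(-3, -1) - 106)*J = (((-1)**2 + (1/9)*(-3) + (1/9)*(-1) - 3*(-1)) - 106)*1 = ((1 - 1/3 - 1/9 + 3) - 106)*1 = (32/9 - 106)*1 = -922/9*1 = -922/9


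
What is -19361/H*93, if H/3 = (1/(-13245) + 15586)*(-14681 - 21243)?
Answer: 7949529795/7416027304756 ≈ 0.0010719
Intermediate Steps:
H = -7416027304756/4415 (H = 3*((1/(-13245) + 15586)*(-14681 - 21243)) = 3*((-1/13245 + 15586)*(-35924)) = 3*((206436569/13245)*(-35924)) = 3*(-7416027304756/13245) = -7416027304756/4415 ≈ -1.6797e+9)
-19361/H*93 = -19361/(-7416027304756/4415)*93 = -19361*(-4415/7416027304756)*93 = (85478815/7416027304756)*93 = 7949529795/7416027304756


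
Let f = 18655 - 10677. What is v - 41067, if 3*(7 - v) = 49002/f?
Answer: -163796507/3989 ≈ -41062.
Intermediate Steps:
f = 7978
v = 19756/3989 (v = 7 - 16334/7978 = 7 - 1/3*24501/3989 = 7 - 8167/3989 = 19756/3989 ≈ 4.9526)
v - 41067 = 19756/3989 - 41067 = -163796507/3989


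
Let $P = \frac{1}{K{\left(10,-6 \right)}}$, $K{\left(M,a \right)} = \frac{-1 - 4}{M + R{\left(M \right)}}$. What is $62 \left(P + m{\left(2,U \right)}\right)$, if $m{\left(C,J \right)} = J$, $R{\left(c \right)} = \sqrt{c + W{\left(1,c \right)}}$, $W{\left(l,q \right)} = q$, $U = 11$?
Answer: $558 - \frac{124 \sqrt{5}}{5} \approx 502.55$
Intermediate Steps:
$R{\left(c \right)} = \sqrt{2} \sqrt{c}$ ($R{\left(c \right)} = \sqrt{c + c} = \sqrt{2 c} = \sqrt{2} \sqrt{c}$)
$K{\left(M,a \right)} = - \frac{5}{M + \sqrt{2} \sqrt{M}}$ ($K{\left(M,a \right)} = \frac{-1 - 4}{M + \sqrt{2} \sqrt{M}} = - \frac{5}{M + \sqrt{2} \sqrt{M}}$)
$P = -2 - \frac{2 \sqrt{5}}{5}$ ($P = \frac{1}{\left(-5\right) \frac{1}{10 + \sqrt{2} \sqrt{10}}} = \frac{1}{\left(-5\right) \frac{1}{10 + 2 \sqrt{5}}} = -2 - \frac{2 \sqrt{5}}{5} \approx -2.8944$)
$62 \left(P + m{\left(2,U \right)}\right) = 62 \left(\left(-2 - \frac{2 \sqrt{5}}{5}\right) + 11\right) = 62 \left(9 - \frac{2 \sqrt{5}}{5}\right) = 558 - \frac{124 \sqrt{5}}{5}$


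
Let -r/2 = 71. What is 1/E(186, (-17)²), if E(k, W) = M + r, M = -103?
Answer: -1/245 ≈ -0.0040816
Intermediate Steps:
r = -142 (r = -2*71 = -142)
E(k, W) = -245 (E(k, W) = -103 - 142 = -245)
1/E(186, (-17)²) = 1/(-245) = -1/245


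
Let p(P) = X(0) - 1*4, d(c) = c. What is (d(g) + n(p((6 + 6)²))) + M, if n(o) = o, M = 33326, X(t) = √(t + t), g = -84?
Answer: 33238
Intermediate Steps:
X(t) = √2*√t (X(t) = √(2*t) = √2*√t)
p(P) = -4 (p(P) = √2*√0 - 1*4 = √2*0 - 4 = 0 - 4 = -4)
(d(g) + n(p((6 + 6)²))) + M = (-84 - 4) + 33326 = -88 + 33326 = 33238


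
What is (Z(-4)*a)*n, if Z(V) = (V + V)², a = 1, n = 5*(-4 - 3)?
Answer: -2240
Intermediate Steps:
n = -35 (n = 5*(-7) = -35)
Z(V) = 4*V² (Z(V) = (2*V)² = 4*V²)
(Z(-4)*a)*n = ((4*(-4)²)*1)*(-35) = ((4*16)*1)*(-35) = (64*1)*(-35) = 64*(-35) = -2240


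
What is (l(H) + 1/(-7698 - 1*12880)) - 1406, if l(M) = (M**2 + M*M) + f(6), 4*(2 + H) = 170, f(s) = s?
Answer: 19348464/10289 ≈ 1880.5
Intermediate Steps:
H = 81/2 (H = -2 + (1/4)*170 = -2 + 85/2 = 81/2 ≈ 40.500)
l(M) = 6 + 2*M**2 (l(M) = (M**2 + M*M) + 6 = (M**2 + M**2) + 6 = 2*M**2 + 6 = 6 + 2*M**2)
(l(H) + 1/(-7698 - 1*12880)) - 1406 = ((6 + 2*(81/2)**2) + 1/(-7698 - 1*12880)) - 1406 = ((6 + 2*(6561/4)) + 1/(-7698 - 12880)) - 1406 = ((6 + 6561/2) + 1/(-20578)) - 1406 = (6573/2 - 1/20578) - 1406 = 33814798/10289 - 1406 = 19348464/10289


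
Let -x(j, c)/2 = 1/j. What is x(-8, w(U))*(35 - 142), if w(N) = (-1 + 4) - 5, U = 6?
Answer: -107/4 ≈ -26.750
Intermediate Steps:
w(N) = -2 (w(N) = 3 - 5 = -2)
x(j, c) = -2/j
x(-8, w(U))*(35 - 142) = (-2/(-8))*(35 - 142) = -2*(-⅛)*(-107) = (¼)*(-107) = -107/4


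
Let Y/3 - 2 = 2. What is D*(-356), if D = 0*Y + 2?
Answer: -712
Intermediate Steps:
Y = 12 (Y = 6 + 3*2 = 6 + 6 = 12)
D = 2 (D = 0*12 + 2 = 0 + 2 = 2)
D*(-356) = 2*(-356) = -712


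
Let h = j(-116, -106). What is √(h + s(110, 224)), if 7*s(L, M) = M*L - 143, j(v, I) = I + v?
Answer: √160601/7 ≈ 57.250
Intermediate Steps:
s(L, M) = -143/7 + L*M/7 (s(L, M) = (M*L - 143)/7 = (L*M - 143)/7 = (-143 + L*M)/7 = -143/7 + L*M/7)
h = -222 (h = -106 - 116 = -222)
√(h + s(110, 224)) = √(-222 + (-143/7 + (⅐)*110*224)) = √(-222 + (-143/7 + 3520)) = √(-222 + 24497/7) = √(22943/7) = √160601/7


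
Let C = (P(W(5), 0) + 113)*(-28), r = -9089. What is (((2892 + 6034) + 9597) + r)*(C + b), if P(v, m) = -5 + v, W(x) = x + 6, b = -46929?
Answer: -474162274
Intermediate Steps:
W(x) = 6 + x
C = -3332 (C = ((-5 + (6 + 5)) + 113)*(-28) = ((-5 + 11) + 113)*(-28) = (6 + 113)*(-28) = 119*(-28) = -3332)
(((2892 + 6034) + 9597) + r)*(C + b) = (((2892 + 6034) + 9597) - 9089)*(-3332 - 46929) = ((8926 + 9597) - 9089)*(-50261) = (18523 - 9089)*(-50261) = 9434*(-50261) = -474162274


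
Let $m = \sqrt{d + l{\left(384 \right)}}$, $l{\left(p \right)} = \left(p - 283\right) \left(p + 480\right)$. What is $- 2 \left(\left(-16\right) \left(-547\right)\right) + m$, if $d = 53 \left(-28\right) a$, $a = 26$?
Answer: $-17504 + 2 \sqrt{12170} \approx -17283.0$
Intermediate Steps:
$l{\left(p \right)} = \left(-283 + p\right) \left(480 + p\right)$
$d = -38584$ ($d = 53 \left(-28\right) 26 = \left(-1484\right) 26 = -38584$)
$m = 2 \sqrt{12170}$ ($m = \sqrt{-38584 + \left(-135840 + 384^{2} + 197 \cdot 384\right)} = \sqrt{-38584 + \left(-135840 + 147456 + 75648\right)} = \sqrt{-38584 + 87264} = \sqrt{48680} = 2 \sqrt{12170} \approx 220.64$)
$- 2 \left(\left(-16\right) \left(-547\right)\right) + m = - 2 \left(\left(-16\right) \left(-547\right)\right) + 2 \sqrt{12170} = \left(-2\right) 8752 + 2 \sqrt{12170} = -17504 + 2 \sqrt{12170}$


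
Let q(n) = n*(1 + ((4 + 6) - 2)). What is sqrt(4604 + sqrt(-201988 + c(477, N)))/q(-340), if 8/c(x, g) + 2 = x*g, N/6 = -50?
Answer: -sqrt(5892596986751 + 286204*I*sqrt(4039401473207))/109473030 ≈ -0.0222 - 0.001081*I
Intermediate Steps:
N = -300 (N = 6*(-50) = -300)
c(x, g) = 8/(-2 + g*x) (c(x, g) = 8/(-2 + x*g) = 8/(-2 + g*x))
q(n) = 9*n (q(n) = n*(1 + (10 - 2)) = n*(1 + 8) = n*9 = 9*n)
sqrt(4604 + sqrt(-201988 + c(477, N)))/q(-340) = sqrt(4604 + sqrt(-201988 + 8/(-2 - 300*477)))/((9*(-340))) = sqrt(4604 + sqrt(-201988 + 8/(-2 - 143100)))/(-3060) = sqrt(4604 + sqrt(-201988 + 8/(-143102)))*(-1/3060) = sqrt(4604 + sqrt(-201988 + 8*(-1/143102)))*(-1/3060) = sqrt(4604 + sqrt(-201988 - 4/71551))*(-1/3060) = sqrt(4604 + sqrt(-14452443392/71551))*(-1/3060) = sqrt(4604 + 16*I*sqrt(4039401473207)/71551)*(-1/3060) = -sqrt(4604 + 16*I*sqrt(4039401473207)/71551)/3060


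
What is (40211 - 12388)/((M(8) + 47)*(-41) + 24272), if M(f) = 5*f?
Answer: 27823/20705 ≈ 1.3438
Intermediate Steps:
(40211 - 12388)/((M(8) + 47)*(-41) + 24272) = (40211 - 12388)/((5*8 + 47)*(-41) + 24272) = 27823/((40 + 47)*(-41) + 24272) = 27823/(87*(-41) + 24272) = 27823/(-3567 + 24272) = 27823/20705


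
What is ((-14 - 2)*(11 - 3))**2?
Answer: 16384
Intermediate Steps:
((-14 - 2)*(11 - 3))**2 = (-16*8)**2 = (-128)**2 = 16384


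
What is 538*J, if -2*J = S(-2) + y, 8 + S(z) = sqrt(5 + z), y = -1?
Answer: 2421 - 269*sqrt(3) ≈ 1955.1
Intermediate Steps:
S(z) = -8 + sqrt(5 + z)
J = 9/2 - sqrt(3)/2 (J = -((-8 + sqrt(5 - 2)) - 1)/2 = -((-8 + sqrt(3)) - 1)/2 = -(-9 + sqrt(3))/2 = 9/2 - sqrt(3)/2 ≈ 3.6340)
538*J = 538*(9/2 - sqrt(3)/2) = 2421 - 269*sqrt(3)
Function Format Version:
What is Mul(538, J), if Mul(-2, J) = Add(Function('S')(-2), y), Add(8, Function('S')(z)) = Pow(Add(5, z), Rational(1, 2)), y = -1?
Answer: Add(2421, Mul(-269, Pow(3, Rational(1, 2)))) ≈ 1955.1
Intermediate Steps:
Function('S')(z) = Add(-8, Pow(Add(5, z), Rational(1, 2)))
J = Add(Rational(9, 2), Mul(Rational(-1, 2), Pow(3, Rational(1, 2)))) (J = Mul(Rational(-1, 2), Add(Add(-8, Pow(Add(5, -2), Rational(1, 2))), -1)) = Mul(Rational(-1, 2), Add(Add(-8, Pow(3, Rational(1, 2))), -1)) = Mul(Rational(-1, 2), Add(-9, Pow(3, Rational(1, 2)))) = Add(Rational(9, 2), Mul(Rational(-1, 2), Pow(3, Rational(1, 2)))) ≈ 3.6340)
Mul(538, J) = Mul(538, Add(Rational(9, 2), Mul(Rational(-1, 2), Pow(3, Rational(1, 2))))) = Add(2421, Mul(-269, Pow(3, Rational(1, 2))))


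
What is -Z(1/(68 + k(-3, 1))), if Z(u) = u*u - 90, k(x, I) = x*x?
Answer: 533609/5929 ≈ 90.000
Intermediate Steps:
k(x, I) = x²
Z(u) = -90 + u² (Z(u) = u² - 90 = -90 + u²)
-Z(1/(68 + k(-3, 1))) = -(-90 + (1/(68 + (-3)²))²) = -(-90 + (1/(68 + 9))²) = -(-90 + (1/77)²) = -(-90 + 1/5929) = -1*(-533609/5929) = 533609/5929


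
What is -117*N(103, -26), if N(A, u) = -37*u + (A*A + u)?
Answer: -1350765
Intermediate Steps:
N(A, u) = A**2 - 36*u (N(A, u) = -37*u + (A**2 + u) = -37*u + (u + A**2) = A**2 - 36*u)
-117*N(103, -26) = -117*(103**2 - 36*(-26)) = -117*(10609 + 936) = -117*11545 = -1350765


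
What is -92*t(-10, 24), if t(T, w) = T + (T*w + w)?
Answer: 20792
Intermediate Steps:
t(T, w) = T + w + T*w (t(T, w) = T + (w + T*w) = T + w + T*w)
-92*t(-10, 24) = -92*(-10 + 24 - 10*24) = -92*(-10 + 24 - 240) = -92*(-226) = 20792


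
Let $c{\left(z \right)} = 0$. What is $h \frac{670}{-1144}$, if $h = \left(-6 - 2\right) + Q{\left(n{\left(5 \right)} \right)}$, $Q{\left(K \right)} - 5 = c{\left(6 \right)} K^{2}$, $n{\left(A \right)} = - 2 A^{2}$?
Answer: $\frac{1005}{572} \approx 1.757$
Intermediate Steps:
$Q{\left(K \right)} = 5$ ($Q{\left(K \right)} = 5 + 0 K^{2} = 5 + 0 = 5$)
$h = -3$ ($h = \left(-6 - 2\right) + 5 = -8 + 5 = -3$)
$h \frac{670}{-1144} = - 3 \frac{670}{-1144} = - 3 \cdot 670 \left(- \frac{1}{1144}\right) = \left(-3\right) \left(- \frac{335}{572}\right) = \frac{1005}{572}$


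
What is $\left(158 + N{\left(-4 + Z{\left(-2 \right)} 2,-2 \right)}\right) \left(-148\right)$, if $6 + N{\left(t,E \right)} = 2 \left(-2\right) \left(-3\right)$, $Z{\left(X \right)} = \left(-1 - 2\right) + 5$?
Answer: $-24272$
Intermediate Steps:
$Z{\left(X \right)} = 2$ ($Z{\left(X \right)} = -3 + 5 = 2$)
$N{\left(t,E \right)} = 6$ ($N{\left(t,E \right)} = -6 + 2 \left(-2\right) \left(-3\right) = -6 - -12 = -6 + 12 = 6$)
$\left(158 + N{\left(-4 + Z{\left(-2 \right)} 2,-2 \right)}\right) \left(-148\right) = \left(158 + 6\right) \left(-148\right) = 164 \left(-148\right) = -24272$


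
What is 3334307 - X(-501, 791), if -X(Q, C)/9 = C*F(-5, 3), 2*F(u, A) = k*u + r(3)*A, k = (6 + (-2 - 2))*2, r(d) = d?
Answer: 6590305/2 ≈ 3.2952e+6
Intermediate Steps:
k = 4 (k = (6 - 4)*2 = 2*2 = 4)
F(u, A) = 2*u + 3*A/2 (F(u, A) = (4*u + 3*A)/2 = (3*A + 4*u)/2 = 2*u + 3*A/2)
X(Q, C) = 99*C/2 (X(Q, C) = -9*C*(2*(-5) + (3/2)*3) = -9*C*(-10 + 9/2) = -9*C*(-11)/2 = -(-99)*C/2 = 99*C/2)
3334307 - X(-501, 791) = 3334307 - 99*791/2 = 3334307 - 1*78309/2 = 3334307 - 78309/2 = 6590305/2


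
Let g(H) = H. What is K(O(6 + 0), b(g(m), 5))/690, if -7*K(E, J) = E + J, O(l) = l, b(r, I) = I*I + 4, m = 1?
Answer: -1/138 ≈ -0.0072464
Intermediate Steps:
b(r, I) = 4 + I**2 (b(r, I) = I**2 + 4 = 4 + I**2)
K(E, J) = -E/7 - J/7 (K(E, J) = -(E + J)/7 = -E/7 - J/7)
K(O(6 + 0), b(g(m), 5))/690 = (-(6 + 0)/7 - (4 + 5**2)/7)/690 = (-1/7*6 - (4 + 25)/7)*(1/690) = (-6/7 - 1/7*29)*(1/690) = (-6/7 - 29/7)*(1/690) = -5*1/690 = -1/138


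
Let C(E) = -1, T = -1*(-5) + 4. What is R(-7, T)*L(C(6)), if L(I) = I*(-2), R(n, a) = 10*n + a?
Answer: -122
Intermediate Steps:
T = 9 (T = 5 + 4 = 9)
R(n, a) = a + 10*n
L(I) = -2*I
R(-7, T)*L(C(6)) = (9 + 10*(-7))*(-2*(-1)) = (9 - 70)*2 = -61*2 = -122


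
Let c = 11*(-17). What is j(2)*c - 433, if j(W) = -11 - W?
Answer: 1998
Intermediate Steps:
c = -187
j(2)*c - 433 = (-11 - 1*2)*(-187) - 433 = (-11 - 2)*(-187) - 433 = -13*(-187) - 433 = 2431 - 433 = 1998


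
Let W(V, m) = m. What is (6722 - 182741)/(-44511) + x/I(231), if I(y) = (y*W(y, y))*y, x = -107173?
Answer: 65603292122/16626060297 ≈ 3.9458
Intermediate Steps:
I(y) = y**3 (I(y) = (y*y)*y = y**2*y = y**3)
(6722 - 182741)/(-44511) + x/I(231) = (6722 - 182741)/(-44511) - 107173/(231**3) = -176019*(-1/44511) - 107173/12326391 = 58673/14837 - 107173*1/12326391 = 58673/14837 - 9743/1120581 = 65603292122/16626060297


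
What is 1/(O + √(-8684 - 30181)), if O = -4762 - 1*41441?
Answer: -15401/711585358 - I*√38865/2134756074 ≈ -2.1643e-5 - 9.2349e-8*I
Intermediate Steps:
O = -46203 (O = -4762 - 41441 = -46203)
1/(O + √(-8684 - 30181)) = 1/(-46203 + √(-8684 - 30181)) = 1/(-46203 + √(-38865)) = 1/(-46203 + I*√38865)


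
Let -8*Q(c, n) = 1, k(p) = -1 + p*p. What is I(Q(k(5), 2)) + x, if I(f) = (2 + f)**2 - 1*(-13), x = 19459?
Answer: 1246433/64 ≈ 19476.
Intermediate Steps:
k(p) = -1 + p**2
Q(c, n) = -1/8 (Q(c, n) = -1/8*1 = -1/8)
I(f) = 13 + (2 + f)**2 (I(f) = (2 + f)**2 + 13 = 13 + (2 + f)**2)
I(Q(k(5), 2)) + x = (13 + (2 - 1/8)**2) + 19459 = (13 + (15/8)**2) + 19459 = (13 + 225/64) + 19459 = 1057/64 + 19459 = 1246433/64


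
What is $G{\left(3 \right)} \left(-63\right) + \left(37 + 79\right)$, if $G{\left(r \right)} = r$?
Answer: $-73$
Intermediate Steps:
$G{\left(3 \right)} \left(-63\right) + \left(37 + 79\right) = 3 \left(-63\right) + \left(37 + 79\right) = -189 + 116 = -73$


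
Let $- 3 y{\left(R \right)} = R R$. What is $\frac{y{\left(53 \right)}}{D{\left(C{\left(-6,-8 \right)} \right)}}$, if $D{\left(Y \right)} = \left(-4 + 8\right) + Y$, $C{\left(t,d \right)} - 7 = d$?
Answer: $- \frac{2809}{9} \approx -312.11$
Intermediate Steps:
$y{\left(R \right)} = - \frac{R^{2}}{3}$ ($y{\left(R \right)} = - \frac{R R}{3} = - \frac{R^{2}}{3}$)
$C{\left(t,d \right)} = 7 + d$
$D{\left(Y \right)} = 4 + Y$
$\frac{y{\left(53 \right)}}{D{\left(C{\left(-6,-8 \right)} \right)}} = \frac{\left(- \frac{1}{3}\right) 53^{2}}{4 + \left(7 - 8\right)} = \frac{\left(- \frac{1}{3}\right) 2809}{4 - 1} = - \frac{2809}{3 \cdot 3} = \left(- \frac{2809}{3}\right) \frac{1}{3} = - \frac{2809}{9}$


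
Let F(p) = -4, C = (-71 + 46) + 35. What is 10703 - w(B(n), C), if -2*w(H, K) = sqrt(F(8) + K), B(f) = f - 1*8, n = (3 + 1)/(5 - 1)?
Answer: 10703 + sqrt(6)/2 ≈ 10704.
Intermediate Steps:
n = 1 (n = 4/4 = 4*(1/4) = 1)
C = 10 (C = -25 + 35 = 10)
B(f) = -8 + f (B(f) = f - 8 = -8 + f)
w(H, K) = -sqrt(-4 + K)/2
10703 - w(B(n), C) = 10703 - (-1)*sqrt(-4 + 10)/2 = 10703 - (-1)*sqrt(6)/2 = 10703 + sqrt(6)/2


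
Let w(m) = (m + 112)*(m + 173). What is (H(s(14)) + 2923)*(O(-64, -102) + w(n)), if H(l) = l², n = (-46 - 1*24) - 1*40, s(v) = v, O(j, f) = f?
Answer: 74856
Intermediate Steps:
n = -110 (n = (-46 - 24) - 40 = -70 - 40 = -110)
w(m) = (112 + m)*(173 + m)
(H(s(14)) + 2923)*(O(-64, -102) + w(n)) = (14² + 2923)*(-102 + (19376 + (-110)² + 285*(-110))) = (196 + 2923)*(-102 + (19376 + 12100 - 31350)) = 3119*(-102 + 126) = 3119*24 = 74856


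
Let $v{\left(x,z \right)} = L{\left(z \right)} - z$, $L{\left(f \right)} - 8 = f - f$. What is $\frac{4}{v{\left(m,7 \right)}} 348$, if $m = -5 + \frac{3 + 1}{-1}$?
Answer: $1392$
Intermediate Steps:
$L{\left(f \right)} = 8$ ($L{\left(f \right)} = 8 + \left(f - f\right) = 8 + 0 = 8$)
$m = -9$ ($m = -5 + 4 \left(-1\right) = -5 - 4 = -9$)
$v{\left(x,z \right)} = 8 - z$
$\frac{4}{v{\left(m,7 \right)}} 348 = \frac{4}{8 - 7} \cdot 348 = \frac{4}{1} \cdot 348 = 4 \cdot 1 \cdot 348 = 4 \cdot 348 = 1392$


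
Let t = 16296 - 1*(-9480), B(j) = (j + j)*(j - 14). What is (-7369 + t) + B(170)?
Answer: 71447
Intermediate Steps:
B(j) = 2*j*(-14 + j) (B(j) = (2*j)*(-14 + j) = 2*j*(-14 + j))
t = 25776 (t = 16296 + 9480 = 25776)
(-7369 + t) + B(170) = (-7369 + 25776) + 2*170*(-14 + 170) = 18407 + 2*170*156 = 18407 + 53040 = 71447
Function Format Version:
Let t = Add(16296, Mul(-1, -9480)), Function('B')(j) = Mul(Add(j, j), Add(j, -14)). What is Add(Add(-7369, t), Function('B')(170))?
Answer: 71447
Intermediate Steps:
Function('B')(j) = Mul(2, j, Add(-14, j)) (Function('B')(j) = Mul(Mul(2, j), Add(-14, j)) = Mul(2, j, Add(-14, j)))
t = 25776 (t = Add(16296, 9480) = 25776)
Add(Add(-7369, t), Function('B')(170)) = Add(Add(-7369, 25776), Mul(2, 170, Add(-14, 170))) = Add(18407, Mul(2, 170, 156)) = Add(18407, 53040) = 71447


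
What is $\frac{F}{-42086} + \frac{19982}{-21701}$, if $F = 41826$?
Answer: $- \frac{874314239}{456654143} \approx -1.9146$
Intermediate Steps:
$\frac{F}{-42086} + \frac{19982}{-21701} = \frac{41826}{-42086} + \frac{19982}{-21701} = 41826 \left(- \frac{1}{42086}\right) + 19982 \left(- \frac{1}{21701}\right) = - \frac{20913}{21043} - \frac{19982}{21701} = - \frac{874314239}{456654143}$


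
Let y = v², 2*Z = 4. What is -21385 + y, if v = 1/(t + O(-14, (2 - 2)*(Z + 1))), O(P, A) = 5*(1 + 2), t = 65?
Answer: -136863999/6400 ≈ -21385.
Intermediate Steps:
Z = 2 (Z = (½)*4 = 2)
O(P, A) = 15 (O(P, A) = 5*3 = 15)
v = 1/80 (v = 1/(65 + 15) = 1/80 ≈ 0.012500)
y = 1/6400 (y = (1/80)² = 1/6400 ≈ 0.00015625)
-21385 + y = -21385 + 1/6400 = -136863999/6400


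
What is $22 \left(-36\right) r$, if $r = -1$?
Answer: $792$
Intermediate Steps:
$22 \left(-36\right) r = 22 \left(-36\right) \left(-1\right) = \left(-792\right) \left(-1\right) = 792$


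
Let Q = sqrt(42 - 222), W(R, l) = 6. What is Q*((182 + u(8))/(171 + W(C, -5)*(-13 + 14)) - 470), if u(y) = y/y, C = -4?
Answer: -166014*I*sqrt(5)/59 ≈ -6291.8*I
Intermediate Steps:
Q = 6*I*sqrt(5) (Q = sqrt(-180) = 6*I*sqrt(5) ≈ 13.416*I)
u(y) = 1
Q*((182 + u(8))/(171 + W(C, -5)*(-13 + 14)) - 470) = (6*I*sqrt(5))*((182 + 1)/(171 + 6*(-13 + 14)) - 470) = (6*I*sqrt(5))*(183/(171 + 6*1) - 470) = (6*I*sqrt(5))*(183/(171 + 6) - 470) = (6*I*sqrt(5))*(183/177 - 470) = (6*I*sqrt(5))*(183*(1/177) - 470) = (6*I*sqrt(5))*(61/59 - 470) = (6*I*sqrt(5))*(-27669/59) = -166014*I*sqrt(5)/59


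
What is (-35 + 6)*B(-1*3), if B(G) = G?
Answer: 87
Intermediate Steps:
(-35 + 6)*B(-1*3) = (-35 + 6)*(-1*3) = -29*(-3) = 87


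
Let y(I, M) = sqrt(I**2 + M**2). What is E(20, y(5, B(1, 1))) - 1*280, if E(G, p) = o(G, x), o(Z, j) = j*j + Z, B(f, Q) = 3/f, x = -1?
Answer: -259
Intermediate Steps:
o(Z, j) = Z + j**2 (o(Z, j) = j**2 + Z = Z + j**2)
E(G, p) = 1 + G (E(G, p) = G + (-1)**2 = G + 1 = 1 + G)
E(20, y(5, B(1, 1))) - 1*280 = (1 + 20) - 1*280 = 21 - 280 = -259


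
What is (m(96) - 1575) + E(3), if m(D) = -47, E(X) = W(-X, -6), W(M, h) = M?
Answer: -1625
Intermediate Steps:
E(X) = -X
(m(96) - 1575) + E(3) = (-47 - 1575) - 1*3 = -1622 - 3 = -1625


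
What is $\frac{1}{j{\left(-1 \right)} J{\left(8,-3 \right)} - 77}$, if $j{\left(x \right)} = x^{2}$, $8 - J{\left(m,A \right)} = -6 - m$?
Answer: $- \frac{1}{55} \approx -0.018182$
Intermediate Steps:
$J{\left(m,A \right)} = 14 + m$ ($J{\left(m,A \right)} = 8 - \left(-6 - m\right) = 8 + \left(6 + m\right) = 14 + m$)
$\frac{1}{j{\left(-1 \right)} J{\left(8,-3 \right)} - 77} = \frac{1}{\left(-1\right)^{2} \left(14 + 8\right) - 77} = \frac{1}{1 \cdot 22 - 77} = \frac{1}{22 - 77} = \frac{1}{-55} = - \frac{1}{55}$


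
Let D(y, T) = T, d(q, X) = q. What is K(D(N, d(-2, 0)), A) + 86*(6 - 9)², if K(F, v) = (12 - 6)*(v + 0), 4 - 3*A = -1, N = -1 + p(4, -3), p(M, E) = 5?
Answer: 784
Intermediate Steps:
N = 4 (N = -1 + 5 = 4)
A = 5/3 (A = 4/3 - ⅓*(-1) = 4/3 + ⅓ = 5/3 ≈ 1.6667)
K(F, v) = 6*v
K(D(N, d(-2, 0)), A) + 86*(6 - 9)² = 6*(5/3) + 86*(6 - 9)² = 10 + 86*(-3)² = 10 + 86*9 = 10 + 774 = 784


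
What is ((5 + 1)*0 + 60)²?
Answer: 3600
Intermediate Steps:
((5 + 1)*0 + 60)² = (6*0 + 60)² = (0 + 60)² = 60² = 3600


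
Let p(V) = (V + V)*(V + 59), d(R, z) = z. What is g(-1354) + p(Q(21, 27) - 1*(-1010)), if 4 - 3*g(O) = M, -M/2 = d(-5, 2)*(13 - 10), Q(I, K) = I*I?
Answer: 13146076/3 ≈ 4.3820e+6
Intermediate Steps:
Q(I, K) = I**2
M = -12 (M = -4*(13 - 10) = -4*3 = -2*6 = -12)
g(O) = 16/3 (g(O) = 4/3 - 1/3*(-12) = 4/3 + 4 = 16/3)
p(V) = 2*V*(59 + V) (p(V) = (2*V)*(59 + V) = 2*V*(59 + V))
g(-1354) + p(Q(21, 27) - 1*(-1010)) = 16/3 + 2*(21**2 - 1*(-1010))*(59 + (21**2 - 1*(-1010))) = 16/3 + 2*(441 + 1010)*(59 + (441 + 1010)) = 16/3 + 2*1451*(59 + 1451) = 16/3 + 2*1451*1510 = 16/3 + 4382020 = 13146076/3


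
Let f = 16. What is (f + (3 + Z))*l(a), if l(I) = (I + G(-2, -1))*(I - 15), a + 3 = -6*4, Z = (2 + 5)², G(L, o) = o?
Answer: 79968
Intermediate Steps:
Z = 49 (Z = 7² = 49)
a = -27 (a = -3 - 6*4 = -3 - 24 = -27)
l(I) = (-1 + I)*(-15 + I) (l(I) = (I - 1)*(I - 15) = (-1 + I)*(-15 + I))
(f + (3 + Z))*l(a) = (16 + (3 + 49))*(15 + (-27)² - 16*(-27)) = (16 + 52)*(15 + 729 + 432) = 68*1176 = 79968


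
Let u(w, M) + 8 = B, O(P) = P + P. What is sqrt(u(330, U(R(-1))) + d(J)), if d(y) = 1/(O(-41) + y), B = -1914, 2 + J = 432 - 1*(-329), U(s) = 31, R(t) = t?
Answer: 3*I*sqrt(97878629)/677 ≈ 43.841*I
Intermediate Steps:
J = 759 (J = -2 + (432 - 1*(-329)) = -2 + (432 + 329) = -2 + 761 = 759)
O(P) = 2*P
u(w, M) = -1922 (u(w, M) = -8 - 1914 = -1922)
d(y) = 1/(-82 + y) (d(y) = 1/(2*(-41) + y) = 1/(-82 + y))
sqrt(u(330, U(R(-1))) + d(J)) = sqrt(-1922 + 1/(-82 + 759)) = sqrt(-1922 + 1/677) = sqrt(-1301193/677) = 3*I*sqrt(97878629)/677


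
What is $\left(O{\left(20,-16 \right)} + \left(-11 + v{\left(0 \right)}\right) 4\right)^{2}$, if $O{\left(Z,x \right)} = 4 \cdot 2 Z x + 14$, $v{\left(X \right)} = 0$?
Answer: $6708100$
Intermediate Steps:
$O{\left(Z,x \right)} = 14 + 8 Z x$ ($O{\left(Z,x \right)} = 8 Z x + 14 = 14 + 8 Z x$)
$\left(O{\left(20,-16 \right)} + \left(-11 + v{\left(0 \right)}\right) 4\right)^{2} = \left(\left(14 + 8 \cdot 20 \left(-16\right)\right) + \left(-11 + 0\right) 4\right)^{2} = \left(\left(14 - 2560\right) - 44\right)^{2} = \left(-2546 - 44\right)^{2} = \left(-2590\right)^{2} = 6708100$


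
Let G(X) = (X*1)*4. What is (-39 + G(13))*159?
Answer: 2067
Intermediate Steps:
G(X) = 4*X (G(X) = X*4 = 4*X)
(-39 + G(13))*159 = (-39 + 4*13)*159 = (-39 + 52)*159 = 13*159 = 2067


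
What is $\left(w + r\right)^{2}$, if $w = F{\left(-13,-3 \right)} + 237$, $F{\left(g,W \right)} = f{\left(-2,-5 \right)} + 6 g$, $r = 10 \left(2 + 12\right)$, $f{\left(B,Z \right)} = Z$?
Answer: $86436$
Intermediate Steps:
$r = 140$ ($r = 10 \cdot 14 = 140$)
$F{\left(g,W \right)} = -5 + 6 g$
$w = 154$ ($w = \left(-5 + 6 \left(-13\right)\right) + 237 = \left(-5 - 78\right) + 237 = -83 + 237 = 154$)
$\left(w + r\right)^{2} = \left(154 + 140\right)^{2} = 294^{2} = 86436$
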